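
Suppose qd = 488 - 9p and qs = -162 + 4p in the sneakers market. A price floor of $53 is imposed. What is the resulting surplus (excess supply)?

Surplus = 39

Equilibrium price would be p* = 50, so the floor at 53 binds.
At p = 53: qd = 11, qs = 50.
Surplus = 50 − 11 = 39.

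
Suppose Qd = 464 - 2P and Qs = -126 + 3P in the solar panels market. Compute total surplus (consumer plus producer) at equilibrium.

Equilibrium: 464 - 2P = -126 + 3P gives P* = 118, Q* = 228.
Demand choke price: P = 232; supply starts at P = 42.
CS = ½(232 − 118)(228) = 12996; PS = ½(118 − 42)(228) = 8664.

Total surplus = 21660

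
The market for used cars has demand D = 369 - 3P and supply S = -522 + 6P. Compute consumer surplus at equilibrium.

Consumer surplus = 864

Equilibrium: 369 - 3P = -522 + 6P gives P* = 99, Q* = 72.
Demand choke price (D = 0): P = 123.
CS = ½(123 − 99)(72) = 864.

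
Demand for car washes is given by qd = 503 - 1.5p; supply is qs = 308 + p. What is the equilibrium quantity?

q* = 386

Set qd = qs: 503 - 1.5p = 308 + p.
195 = 2.5p, so p* = 78.
q* = 503 − 1.5(78) = 386.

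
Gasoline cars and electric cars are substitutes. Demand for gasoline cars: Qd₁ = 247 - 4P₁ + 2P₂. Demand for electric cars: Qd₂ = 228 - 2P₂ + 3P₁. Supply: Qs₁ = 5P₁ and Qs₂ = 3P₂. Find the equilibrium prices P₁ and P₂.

Market 1: 247 - 4P₁ + 2P₂ = 5P₁ → 9P₁ - 2P₂ = 247.
Market 2: 5P₂ - 3P₁ = 228.
Eliminating P₂: 5×(1) + 2×(2) gives 39P₁ = 1691, so P₁ = 1691/39.
Back-substitute into (2): P₂ = (228 + 3×1691/39) / 5 = 931/13.

P₁ = 1691/39, P₂ = 931/13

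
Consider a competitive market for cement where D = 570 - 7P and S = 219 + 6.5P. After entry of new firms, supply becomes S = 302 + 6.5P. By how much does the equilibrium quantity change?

Original equilibrium: P* = 26, Q* = 388.
New equilibrium: 570 - 7P = 302 + 6.5P, so 268 = 13.5P and P' = 536/27; Q' = 570 − 7(536/27) = 11638/27.
Change in quantity: 11638/27 − 388 = 1162/27.

ΔQ = 1162/27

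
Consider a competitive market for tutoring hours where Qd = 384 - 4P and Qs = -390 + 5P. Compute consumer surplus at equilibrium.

Equilibrium: 384 - 4P = -390 + 5P gives P* = 86, Q* = 40.
Demand choke price (Qd = 0): P = 96.
CS = ½(96 − 86)(40) = 200.

Consumer surplus = 200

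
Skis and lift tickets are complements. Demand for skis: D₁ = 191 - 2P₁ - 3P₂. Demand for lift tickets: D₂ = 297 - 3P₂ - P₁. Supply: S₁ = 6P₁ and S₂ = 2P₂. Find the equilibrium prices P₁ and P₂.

P₁ = 64/37, P₂ = 2185/37

Market 1: 191 - 2P₁ - 3P₂ = 6P₁ → 8P₁ + 3P₂ = 191.
Market 2: 5P₂ + P₁ = 297.
Eliminating P₂: 5×(1) − 3×(2) gives 37P₁ = 64, so P₁ = 64/37.
Back-substitute into (2): P₂ = (297 − 1×64/37) / 5 = 2185/37.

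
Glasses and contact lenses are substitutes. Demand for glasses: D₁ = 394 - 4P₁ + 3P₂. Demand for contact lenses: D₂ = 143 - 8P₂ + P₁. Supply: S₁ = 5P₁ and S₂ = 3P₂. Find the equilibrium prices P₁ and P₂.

P₁ = 4763/96, P₂ = 1681/96

Market 1: 394 - 4P₁ + 3P₂ = 5P₁ → 9P₁ - 3P₂ = 394.
Market 2: 11P₂ - P₁ = 143.
Eliminating P₂: 11×(1) + 3×(2) gives 96P₁ = 4763, so P₁ = 4763/96.
Back-substitute into (2): P₂ = (143 + 1×4763/96) / 11 = 1681/96.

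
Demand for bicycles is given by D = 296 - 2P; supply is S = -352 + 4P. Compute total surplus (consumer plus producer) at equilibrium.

Total surplus = 2400

Equilibrium: 296 - 2P = -352 + 4P gives P* = 108, Q* = 80.
Demand choke price: P = 148; supply starts at P = 88.
CS = ½(148 − 108)(80) = 1600; PS = ½(108 − 88)(80) = 800.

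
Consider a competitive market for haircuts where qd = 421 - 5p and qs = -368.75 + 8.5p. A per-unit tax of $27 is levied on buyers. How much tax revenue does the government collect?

Tax revenue = 1174.5

Pre-tax equilibrium: p* = 58.5, q* = 128.5.
Tax on buyers shifts demand to qd = 421 − 5(p + 27) = 286 - 5p.
286 - 5p = -368.75 + 8.5p gives seller price ps = 48.5; buyers pay pb = 48.5 + 27 = 75.5.
New quantity: q = 421 − 5(75.5) = 43.5.
Revenue = 27 × 43.5 = 1174.5.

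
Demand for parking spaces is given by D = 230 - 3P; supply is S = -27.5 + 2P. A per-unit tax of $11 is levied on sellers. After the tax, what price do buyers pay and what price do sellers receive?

Pre-tax equilibrium: P* = 51.5, Q* = 75.5.
Tax on sellers shifts supply to S = -27.5 + 2(P − 11) = -49.5 + 2P.
230 - 3P = -49.5 + 2P gives buyer price Pb = 55.9; sellers receive Ps = 55.9 − 11 = 44.9.
New quantity: Q = 230 − 3(55.9) = 62.3.

Buyers pay $55.9, sellers receive $44.9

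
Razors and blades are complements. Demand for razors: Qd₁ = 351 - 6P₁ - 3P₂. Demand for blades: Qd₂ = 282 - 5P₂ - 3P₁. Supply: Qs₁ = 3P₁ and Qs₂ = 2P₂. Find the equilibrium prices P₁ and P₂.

P₁ = 179/6, P₂ = 27.5

Market 1: 351 - 6P₁ - 3P₂ = 3P₁ → 9P₁ + 3P₂ = 351.
Market 2: 7P₂ + 3P₁ = 282.
Eliminating P₂: 7×(1) − 3×(2) gives 54P₁ = 1611, so P₁ = 179/6.
Back-substitute into (2): P₂ = (282 − 3×179/6) / 7 = 27.5.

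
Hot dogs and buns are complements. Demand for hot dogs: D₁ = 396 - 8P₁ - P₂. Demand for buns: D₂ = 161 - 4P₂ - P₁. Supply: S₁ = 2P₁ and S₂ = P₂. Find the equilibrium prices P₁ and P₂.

P₁ = 1819/49, P₂ = 1214/49

Market 1: 396 - 8P₁ - P₂ = 2P₁ → 10P₁ + P₂ = 396.
Market 2: 5P₂ + P₁ = 161.
Eliminating P₂: 5×(1) − 1×(2) gives 49P₁ = 1819, so P₁ = 1819/49.
Back-substitute into (2): P₂ = (161 − 1×1819/49) / 5 = 1214/49.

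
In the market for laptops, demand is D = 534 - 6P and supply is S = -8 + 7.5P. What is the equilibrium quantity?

Q* = 2638/9

Set D = S: 534 - 6P = -8 + 7.5P.
542 = 13.5P, so P* = 1084/27.
Q* = 534 − 6(1084/27) = 2638/9.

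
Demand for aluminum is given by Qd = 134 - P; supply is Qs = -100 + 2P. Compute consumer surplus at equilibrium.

Consumer surplus = 1568

Equilibrium: 134 - P = -100 + 2P gives P* = 78, Q* = 56.
Demand choke price (Qd = 0): P = 134.
CS = ½(134 − 78)(56) = 1568.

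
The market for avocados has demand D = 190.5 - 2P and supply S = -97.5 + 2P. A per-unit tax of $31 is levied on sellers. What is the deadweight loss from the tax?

Deadweight loss = 480.5

Pre-tax equilibrium: P* = 72, Q* = 46.5.
Tax on sellers shifts supply to S = -97.5 + 2(P − 31) = -159.5 + 2P.
190.5 - 2P = -159.5 + 2P gives buyer price Pb = 87.5; sellers receive Ps = 87.5 − 31 = 56.5.
New quantity: Q = 190.5 − 2(87.5) = 15.5.
DWL = ½ × 31 × (46.5 − 15.5) = 480.5.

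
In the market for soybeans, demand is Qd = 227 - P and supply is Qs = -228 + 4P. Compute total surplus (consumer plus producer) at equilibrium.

Total surplus = 11560

Equilibrium: 227 - P = -228 + 4P gives P* = 91, Q* = 136.
Demand choke price: P = 227; supply starts at P = 57.
CS = ½(227 − 91)(136) = 9248; PS = ½(91 − 57)(136) = 2312.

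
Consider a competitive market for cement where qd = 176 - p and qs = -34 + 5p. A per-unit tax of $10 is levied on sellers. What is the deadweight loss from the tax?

Deadweight loss = 125/3

Pre-tax equilibrium: p* = 35, q* = 141.
Tax on sellers shifts supply to qs = -34 + 5(p − 10) = -84 + 5p.
176 - p = -84 + 5p gives buyer price pb = 130/3; sellers receive ps = 130/3 − 10 = 100/3.
New quantity: q = 176 − 1(130/3) = 398/3.
DWL = ½ × 10 × (141 − 398/3) = 125/3.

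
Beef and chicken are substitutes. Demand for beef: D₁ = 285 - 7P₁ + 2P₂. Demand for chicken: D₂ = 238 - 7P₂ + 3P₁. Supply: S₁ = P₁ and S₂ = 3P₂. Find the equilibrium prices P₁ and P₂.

P₁ = 1663/37, P₂ = 2759/74

Market 1: 285 - 7P₁ + 2P₂ = P₁ → 8P₁ - 2P₂ = 285.
Market 2: 10P₂ - 3P₁ = 238.
Eliminating P₂: 10×(1) + 2×(2) gives 74P₁ = 3326, so P₁ = 1663/37.
Back-substitute into (2): P₂ = (238 + 3×1663/37) / 10 = 2759/74.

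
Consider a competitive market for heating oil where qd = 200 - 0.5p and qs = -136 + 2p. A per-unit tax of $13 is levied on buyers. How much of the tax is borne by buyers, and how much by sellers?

Buyers bear $10.4, sellers bear $2.6

Pre-tax equilibrium: p* = 134.4, q* = 132.8.
Tax on buyers shifts demand to qd = 200 − 0.5(p + 13) = 193.5 - 0.5p.
193.5 - 0.5p = -136 + 2p gives seller price ps = 131.8; buyers pay pb = 131.8 + 13 = 144.8.
New quantity: q = 200 − 0.5(144.8) = 127.6.
Buyer burden = 144.8 − 134.4 = 10.4; seller burden = 134.4 − 131.8 = 2.6.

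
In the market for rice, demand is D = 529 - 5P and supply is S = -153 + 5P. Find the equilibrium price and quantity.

Set D = S: 529 - 5P = -153 + 5P.
682 = 10P, so P* = 68.2.
Q* = 529 − 5(68.2) = 188.

P* = 68.2, Q* = 188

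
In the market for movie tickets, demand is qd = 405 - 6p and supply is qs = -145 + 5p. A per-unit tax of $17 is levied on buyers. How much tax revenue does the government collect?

Pre-tax equilibrium: p* = 50, q* = 105.
Tax on buyers shifts demand to qd = 405 − 6(p + 17) = 303 - 6p.
303 - 6p = -145 + 5p gives seller price ps = 448/11; buyers pay pb = 448/11 + 17 = 635/11.
New quantity: q = 405 − 6(635/11) = 645/11.
Revenue = 17 × 645/11 = 10965/11.

Tax revenue = 10965/11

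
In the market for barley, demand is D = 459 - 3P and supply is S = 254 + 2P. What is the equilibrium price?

P* = 41

Set D = S: 459 - 3P = 254 + 2P.
205 = 5P, so P* = 41.
Q* = 459 − 3(41) = 336.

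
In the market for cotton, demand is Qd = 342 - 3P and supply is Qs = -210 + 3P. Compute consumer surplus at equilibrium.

Equilibrium: 342 - 3P = -210 + 3P gives P* = 92, Q* = 66.
Demand choke price (Qd = 0): P = 114.
CS = ½(114 − 92)(66) = 726.

Consumer surplus = 726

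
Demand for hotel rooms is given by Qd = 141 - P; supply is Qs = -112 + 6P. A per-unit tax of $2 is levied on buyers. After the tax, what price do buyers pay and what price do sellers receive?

Pre-tax equilibrium: P* = 253/7, Q* = 734/7.
Tax on buyers shifts demand to Qd = 141 − 1(P + 2) = 139 - P.
139 - P = -112 + 6P gives seller price Ps = 251/7; buyers pay Pb = 251/7 + 2 = 265/7.
New quantity: Q = 141 − 1(265/7) = 722/7.

Buyers pay 265/7, sellers receive 251/7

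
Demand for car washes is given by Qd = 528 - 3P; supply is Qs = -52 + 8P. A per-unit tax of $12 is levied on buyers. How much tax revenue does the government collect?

Pre-tax equilibrium: P* = 580/11, Q* = 4068/11.
Tax on buyers shifts demand to Qd = 528 − 3(P + 12) = 492 - 3P.
492 - 3P = -52 + 8P gives seller price Ps = 544/11; buyers pay Pb = 544/11 + 12 = 676/11.
New quantity: Q = 528 − 3(676/11) = 3780/11.
Revenue = 12 × 3780/11 = 45360/11.

Tax revenue = 45360/11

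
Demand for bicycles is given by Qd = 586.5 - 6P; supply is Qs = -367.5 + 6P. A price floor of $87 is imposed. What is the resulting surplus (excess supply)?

Equilibrium price would be P* = 79.5, so the floor at 87 binds.
At P = 87: Qd = 64.5, Qs = 154.5.
Surplus = 154.5 − 64.5 = 90.

Surplus = 90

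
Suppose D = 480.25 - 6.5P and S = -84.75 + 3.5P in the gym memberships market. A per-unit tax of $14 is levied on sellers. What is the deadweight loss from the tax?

Deadweight loss = 222.95

Pre-tax equilibrium: P* = 56.5, Q* = 113.
Tax on sellers shifts supply to S = -84.75 + 3.5(P − 14) = -133.75 + 3.5P.
480.25 - 6.5P = -133.75 + 3.5P gives buyer price Pb = 61.4; sellers receive Ps = 61.4 − 14 = 47.4.
New quantity: Q = 480.25 − 6.5(61.4) = 81.15.
DWL = ½ × 14 × (113 − 81.15) = 222.95.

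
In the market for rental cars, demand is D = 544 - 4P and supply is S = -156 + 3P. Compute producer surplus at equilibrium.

Equilibrium: 544 - 4P = -156 + 3P gives P* = 100, Q* = 144.
Supply starts at P = 52 (where S = 0).
PS = ½(100 − 52)(144) = 3456.

Producer surplus = 3456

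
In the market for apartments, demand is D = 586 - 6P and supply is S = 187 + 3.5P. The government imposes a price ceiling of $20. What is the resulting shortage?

Equilibrium price would be P* = 42, so the ceiling at 20 binds.
At P = 20: D = 586 − 6(20) = 466, S = 187 + 3.5(20) = 257.
Shortage = 466 − 257 = 209.

Shortage = 209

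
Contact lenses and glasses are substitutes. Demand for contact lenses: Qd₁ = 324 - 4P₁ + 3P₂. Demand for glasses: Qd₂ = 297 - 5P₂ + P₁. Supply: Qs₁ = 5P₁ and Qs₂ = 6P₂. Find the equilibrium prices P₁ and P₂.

Market 1: 324 - 4P₁ + 3P₂ = 5P₁ → 9P₁ - 3P₂ = 324.
Market 2: 11P₂ - P₁ = 297.
Eliminating P₂: 11×(1) + 3×(2) gives 96P₁ = 4455, so P₁ = 46.40625.
Back-substitute into (2): P₂ = (297 + 1×46.40625) / 11 = 31.21875.

P₁ = 46.40625, P₂ = 31.21875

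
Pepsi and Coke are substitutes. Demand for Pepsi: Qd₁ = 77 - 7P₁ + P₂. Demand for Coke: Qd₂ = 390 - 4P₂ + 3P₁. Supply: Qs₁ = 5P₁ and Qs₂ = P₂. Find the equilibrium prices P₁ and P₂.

Market 1: 77 - 7P₁ + P₂ = 5P₁ → 12P₁ - P₂ = 77.
Market 2: 5P₂ - 3P₁ = 390.
Eliminating P₂: 5×(1) + 1×(2) gives 57P₁ = 775, so P₁ = 775/57.
Back-substitute into (2): P₂ = (390 + 3×775/57) / 5 = 1637/19.

P₁ = 775/57, P₂ = 1637/19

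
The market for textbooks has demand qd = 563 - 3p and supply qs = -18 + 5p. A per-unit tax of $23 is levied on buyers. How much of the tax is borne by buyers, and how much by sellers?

Buyers bear $14.375, sellers bear $8.625

Pre-tax equilibrium: p* = 72.625, q* = 345.125.
Tax on buyers shifts demand to qd = 563 − 3(p + 23) = 494 - 3p.
494 - 3p = -18 + 5p gives seller price ps = 64; buyers pay pb = 64 + 23 = 87.
New quantity: q = 563 − 3(87) = 302.
Buyer burden = 87 − 72.625 = 14.375; seller burden = 72.625 − 64 = 8.625.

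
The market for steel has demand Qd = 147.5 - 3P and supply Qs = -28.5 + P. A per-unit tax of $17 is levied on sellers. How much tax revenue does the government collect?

Pre-tax equilibrium: P* = 44, Q* = 15.5.
Tax on sellers shifts supply to Qs = -28.5 + 1(P − 17) = -45.5 + P.
147.5 - 3P = -45.5 + P gives buyer price Pb = 48.25; sellers receive Ps = 48.25 − 17 = 31.25.
New quantity: Q = 147.5 − 3(48.25) = 2.75.
Revenue = 17 × 2.75 = 46.75.

Tax revenue = 46.75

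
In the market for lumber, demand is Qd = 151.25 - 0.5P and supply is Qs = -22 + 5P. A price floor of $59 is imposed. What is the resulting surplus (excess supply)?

Equilibrium price would be P* = 31.5, so the floor at 59 binds.
At P = 59: Qd = 121.75, Qs = 273.
Surplus = 273 − 121.75 = 151.25.

Surplus = 151.25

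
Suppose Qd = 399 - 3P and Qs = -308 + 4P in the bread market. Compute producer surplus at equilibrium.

Producer surplus = 1152

Equilibrium: 399 - 3P = -308 + 4P gives P* = 101, Q* = 96.
Supply starts at P = 77 (where Qs = 0).
PS = ½(101 − 77)(96) = 1152.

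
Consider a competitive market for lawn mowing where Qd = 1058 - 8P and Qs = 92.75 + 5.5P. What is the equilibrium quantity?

Set Qd = Qs: 1058 - 8P = 92.75 + 5.5P.
965.25 = 13.5P, so P* = 71.5.
Q* = 1058 − 8(71.5) = 486.

Q* = 486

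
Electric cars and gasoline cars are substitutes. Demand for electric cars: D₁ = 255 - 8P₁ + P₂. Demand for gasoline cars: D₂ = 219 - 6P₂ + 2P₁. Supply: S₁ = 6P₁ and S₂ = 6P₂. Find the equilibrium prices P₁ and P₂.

Market 1: 255 - 8P₁ + P₂ = 6P₁ → 14P₁ - P₂ = 255.
Market 2: 12P₂ - 2P₁ = 219.
Eliminating P₂: 12×(1) + 1×(2) gives 166P₁ = 3279, so P₁ = 3279/166.
Back-substitute into (2): P₂ = (219 + 2×3279/166) / 12 = 1788/83.

P₁ = 3279/166, P₂ = 1788/83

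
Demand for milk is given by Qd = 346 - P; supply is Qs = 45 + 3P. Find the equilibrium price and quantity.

P* = 75.25, Q* = 270.75

Set Qd = Qs: 346 - P = 45 + 3P.
301 = 4P, so P* = 75.25.
Q* = 346 − 1(75.25) = 270.75.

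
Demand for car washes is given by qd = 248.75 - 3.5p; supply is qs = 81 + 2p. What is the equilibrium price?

Set qd = qs: 248.75 - 3.5p = 81 + 2p.
167.75 = 5.5p, so p* = 30.5.
q* = 248.75 − 3.5(30.5) = 142.

p* = 30.5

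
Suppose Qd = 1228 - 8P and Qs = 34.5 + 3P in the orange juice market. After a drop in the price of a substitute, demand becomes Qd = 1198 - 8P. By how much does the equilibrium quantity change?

ΔQ = -90/11

Original equilibrium: P* = 108.5, Q* = 360.
New equilibrium: 1198 - 8P = 34.5 + 3P, so 1163.5 = 11P and P' = 2327/22; Q' = 1198 − 8(2327/22) = 3870/11.
Change in quantity: 3870/11 − 360 = -90/11.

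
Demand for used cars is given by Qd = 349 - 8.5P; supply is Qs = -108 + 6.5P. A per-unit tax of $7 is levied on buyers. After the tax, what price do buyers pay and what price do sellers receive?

Buyers pay $33.5, sellers receive $26.5

Pre-tax equilibrium: P* = 457/15, Q* = 2701/30.
Tax on buyers shifts demand to Qd = 349 − 8.5(P + 7) = 289.5 - 8.5P.
289.5 - 8.5P = -108 + 6.5P gives seller price Ps = 26.5; buyers pay Pb = 26.5 + 7 = 33.5.
New quantity: Q = 349 − 8.5(33.5) = 64.25.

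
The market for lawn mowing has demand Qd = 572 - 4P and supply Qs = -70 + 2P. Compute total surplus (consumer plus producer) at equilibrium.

Equilibrium: 572 - 4P = -70 + 2P gives P* = 107, Q* = 144.
Demand choke price: P = 143; supply starts at P = 35.
CS = ½(143 − 107)(144) = 2592; PS = ½(107 − 35)(144) = 5184.

Total surplus = 7776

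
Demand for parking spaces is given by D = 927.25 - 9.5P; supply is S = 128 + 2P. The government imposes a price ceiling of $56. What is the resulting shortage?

Equilibrium price would be P* = 69.5, so the ceiling at 56 binds.
At P = 56: D = 927.25 − 9.5(56) = 395.25, S = 128 + 2(56) = 240.
Shortage = 395.25 − 240 = 155.25.

Shortage = 155.25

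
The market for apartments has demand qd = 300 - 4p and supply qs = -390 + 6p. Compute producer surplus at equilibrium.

Producer surplus = 48

Equilibrium: 300 - 4p = -390 + 6p gives p* = 69, q* = 24.
Supply starts at p = 65 (where qs = 0).
PS = ½(69 − 65)(24) = 48.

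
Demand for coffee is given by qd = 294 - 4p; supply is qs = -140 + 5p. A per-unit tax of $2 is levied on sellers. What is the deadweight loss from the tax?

Deadweight loss = 40/9

Pre-tax equilibrium: p* = 434/9, q* = 910/9.
Tax on sellers shifts supply to qs = -140 + 5(p − 2) = -150 + 5p.
294 - 4p = -150 + 5p gives buyer price pb = 148/3; sellers receive ps = 148/3 − 2 = 142/3.
New quantity: q = 294 − 4(148/3) = 290/3.
DWL = ½ × 2 × (910/9 − 290/3) = 40/9.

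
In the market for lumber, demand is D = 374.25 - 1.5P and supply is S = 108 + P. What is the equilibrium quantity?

Set D = S: 374.25 - 1.5P = 108 + P.
266.25 = 2.5P, so P* = 106.5.
Q* = 374.25 − 1.5(106.5) = 214.5.

Q* = 214.5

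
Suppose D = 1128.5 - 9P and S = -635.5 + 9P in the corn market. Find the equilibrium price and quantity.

Set D = S: 1128.5 - 9P = -635.5 + 9P.
1764 = 18P, so P* = 98.
Q* = 1128.5 − 9(98) = 246.5.

P* = 98, Q* = 246.5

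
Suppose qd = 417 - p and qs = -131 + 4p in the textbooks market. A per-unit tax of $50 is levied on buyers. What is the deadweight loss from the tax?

Deadweight loss = 1000

Pre-tax equilibrium: p* = 109.6, q* = 307.4.
Tax on buyers shifts demand to qd = 417 − 1(p + 50) = 367 - p.
367 - p = -131 + 4p gives seller price ps = 99.6; buyers pay pb = 99.6 + 50 = 149.6.
New quantity: q = 417 − 1(149.6) = 267.4.
DWL = ½ × 50 × (307.4 − 267.4) = 1000.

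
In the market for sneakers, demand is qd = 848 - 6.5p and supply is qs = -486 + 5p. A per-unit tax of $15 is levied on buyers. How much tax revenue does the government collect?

Pre-tax equilibrium: p* = 116, q* = 94.
Tax on buyers shifts demand to qd = 848 − 6.5(p + 15) = 750.5 - 6.5p.
750.5 - 6.5p = -486 + 5p gives seller price ps = 2473/23; buyers pay pb = 2473/23 + 15 = 2818/23.
New quantity: q = 848 − 6.5(2818/23) = 1187/23.
Revenue = 15 × 1187/23 = 17805/23.

Tax revenue = 17805/23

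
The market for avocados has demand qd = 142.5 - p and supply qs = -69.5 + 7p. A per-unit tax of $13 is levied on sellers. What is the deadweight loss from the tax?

Pre-tax equilibrium: p* = 26.5, q* = 116.
Tax on sellers shifts supply to qs = -69.5 + 7(p − 13) = -160.5 + 7p.
142.5 - p = -160.5 + 7p gives buyer price pb = 37.875; sellers receive ps = 37.875 − 13 = 24.875.
New quantity: q = 142.5 − 1(37.875) = 104.625.
DWL = ½ × 13 × (116 − 104.625) = 73.9375.

Deadweight loss = 73.9375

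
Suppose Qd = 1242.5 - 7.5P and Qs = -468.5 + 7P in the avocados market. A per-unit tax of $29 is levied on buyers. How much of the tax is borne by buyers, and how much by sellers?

Buyers bear $14, sellers bear $15

Pre-tax equilibrium: P* = 118, Q* = 357.5.
Tax on buyers shifts demand to Qd = 1242.5 − 7.5(P + 29) = 1025 - 7.5P.
1025 - 7.5P = -468.5 + 7P gives seller price Ps = 103; buyers pay Pb = 103 + 29 = 132.
New quantity: Q = 1242.5 − 7.5(132) = 252.5.
Buyer burden = 132 − 118 = 14; seller burden = 118 − 103 = 15.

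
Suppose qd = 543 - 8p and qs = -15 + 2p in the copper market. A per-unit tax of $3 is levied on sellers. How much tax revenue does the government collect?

Pre-tax equilibrium: p* = 55.8, q* = 96.6.
Tax on sellers shifts supply to qs = -15 + 2(p − 3) = -21 + 2p.
543 - 8p = -21 + 2p gives buyer price pb = 56.4; sellers receive ps = 56.4 − 3 = 53.4.
New quantity: q = 543 − 8(56.4) = 91.8.
Revenue = 3 × 91.8 = 275.4.

Tax revenue = 275.4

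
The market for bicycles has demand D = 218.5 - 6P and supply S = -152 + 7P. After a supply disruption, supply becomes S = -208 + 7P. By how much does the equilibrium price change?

Original equilibrium: P* = 28.5, Q* = 47.5.
New equilibrium: 218.5 - 6P = -208 + 7P, so 426.5 = 13P and P' = 853/26; Q' = 218.5 − 6(853/26) = 563/26.
Change in price: 853/26 − 28.5 = 56/13.

ΔP = 56/13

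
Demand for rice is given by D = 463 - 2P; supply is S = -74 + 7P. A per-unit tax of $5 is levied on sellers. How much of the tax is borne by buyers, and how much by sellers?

Pre-tax equilibrium: P* = 179/3, Q* = 1031/3.
Tax on sellers shifts supply to S = -74 + 7(P − 5) = -109 + 7P.
463 - 2P = -109 + 7P gives buyer price Pb = 572/9; sellers receive Ps = 572/9 − 5 = 527/9.
New quantity: Q = 463 − 2(572/9) = 3023/9.
Buyer burden = 572/9 − 179/3 = 35/9; seller burden = 179/3 − 527/9 = 10/9.

Buyers bear 35/9, sellers bear 10/9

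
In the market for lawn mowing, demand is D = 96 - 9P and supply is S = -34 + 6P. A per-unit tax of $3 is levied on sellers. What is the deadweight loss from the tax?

Deadweight loss = 16.2

Pre-tax equilibrium: P* = 26/3, Q* = 18.
Tax on sellers shifts supply to S = -34 + 6(P − 3) = -52 + 6P.
96 - 9P = -52 + 6P gives buyer price Pb = 148/15; sellers receive Ps = 148/15 − 3 = 103/15.
New quantity: Q = 96 − 9(148/15) = 7.2.
DWL = ½ × 3 × (18 − 7.2) = 16.2.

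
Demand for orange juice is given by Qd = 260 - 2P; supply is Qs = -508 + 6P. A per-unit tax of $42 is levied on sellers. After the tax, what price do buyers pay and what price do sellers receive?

Pre-tax equilibrium: P* = 96, Q* = 68.
Tax on sellers shifts supply to Qs = -508 + 6(P − 42) = -760 + 6P.
260 - 2P = -760 + 6P gives buyer price Pb = 127.5; sellers receive Ps = 127.5 − 42 = 85.5.
New quantity: Q = 260 − 2(127.5) = 5.

Buyers pay $127.5, sellers receive $85.5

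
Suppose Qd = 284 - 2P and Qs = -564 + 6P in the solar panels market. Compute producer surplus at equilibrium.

Equilibrium: 284 - 2P = -564 + 6P gives P* = 106, Q* = 72.
Supply starts at P = 94 (where Qs = 0).
PS = ½(106 − 94)(72) = 432.

Producer surplus = 432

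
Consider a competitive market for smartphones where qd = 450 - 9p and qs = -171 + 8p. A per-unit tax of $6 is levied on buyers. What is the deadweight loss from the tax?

Pre-tax equilibrium: p* = 621/17, q* = 2061/17.
Tax on buyers shifts demand to qd = 450 − 9(p + 6) = 396 - 9p.
396 - 9p = -171 + 8p gives seller price ps = 567/17; buyers pay pb = 567/17 + 6 = 669/17.
New quantity: q = 450 − 9(669/17) = 1629/17.
DWL = ½ × 6 × (2061/17 − 1629/17) = 1296/17.

Deadweight loss = 1296/17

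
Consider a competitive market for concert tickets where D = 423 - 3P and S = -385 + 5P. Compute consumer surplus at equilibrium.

Consumer surplus = 2400

Equilibrium: 423 - 3P = -385 + 5P gives P* = 101, Q* = 120.
Demand choke price (D = 0): P = 141.
CS = ½(141 − 101)(120) = 2400.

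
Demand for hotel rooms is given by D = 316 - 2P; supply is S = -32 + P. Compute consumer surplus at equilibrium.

Consumer surplus = 1764

Equilibrium: 316 - 2P = -32 + P gives P* = 116, Q* = 84.
Demand choke price (D = 0): P = 158.
CS = ½(158 − 116)(84) = 1764.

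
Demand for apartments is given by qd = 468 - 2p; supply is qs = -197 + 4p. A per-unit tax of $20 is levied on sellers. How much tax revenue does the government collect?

Pre-tax equilibrium: p* = 665/6, q* = 739/3.
Tax on sellers shifts supply to qs = -197 + 4(p − 20) = -277 + 4p.
468 - 2p = -277 + 4p gives buyer price pb = 745/6; sellers receive ps = 745/6 − 20 = 625/6.
New quantity: q = 468 − 2(745/6) = 659/3.
Revenue = 20 × 659/3 = 13180/3.

Tax revenue = 13180/3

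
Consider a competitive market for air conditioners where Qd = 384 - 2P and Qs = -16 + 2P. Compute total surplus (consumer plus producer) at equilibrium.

Total surplus = 16928

Equilibrium: 384 - 2P = -16 + 2P gives P* = 100, Q* = 184.
Demand choke price: P = 192; supply starts at P = 8.
CS = ½(192 − 100)(184) = 8464; PS = ½(100 − 8)(184) = 8464.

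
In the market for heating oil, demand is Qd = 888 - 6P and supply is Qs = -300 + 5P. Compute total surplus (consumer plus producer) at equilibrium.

Equilibrium: 888 - 6P = -300 + 5P gives P* = 108, Q* = 240.
Demand choke price: P = 148; supply starts at P = 60.
CS = ½(148 − 108)(240) = 4800; PS = ½(108 − 60)(240) = 5760.

Total surplus = 10560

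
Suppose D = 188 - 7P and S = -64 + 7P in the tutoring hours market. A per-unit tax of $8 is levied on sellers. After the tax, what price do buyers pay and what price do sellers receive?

Pre-tax equilibrium: P* = 18, Q* = 62.
Tax on sellers shifts supply to S = -64 + 7(P − 8) = -120 + 7P.
188 - 7P = -120 + 7P gives buyer price Pb = 22; sellers receive Ps = 22 − 8 = 14.
New quantity: Q = 188 − 7(22) = 34.

Buyers pay $22, sellers receive $14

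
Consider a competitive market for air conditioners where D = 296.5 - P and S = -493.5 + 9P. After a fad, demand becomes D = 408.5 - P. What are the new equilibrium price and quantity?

P' = 90.2, Q' = 318.3

Original equilibrium: P* = 79, Q* = 217.5.
New equilibrium: 408.5 - P = -493.5 + 9P, so 902 = 10P and P' = 90.2; Q' = 408.5 − 1(90.2) = 318.3.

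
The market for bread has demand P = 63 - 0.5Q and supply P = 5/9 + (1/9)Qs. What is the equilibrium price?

P* = 131/11

Set the two price expressions equal: 63 - 0.5Q = 5/9 + (1/9)Q.
562/9 = (11/18)Q, so Q* = 1124/11.
P* = 63 − (0.5)(1124/11) = 131/11.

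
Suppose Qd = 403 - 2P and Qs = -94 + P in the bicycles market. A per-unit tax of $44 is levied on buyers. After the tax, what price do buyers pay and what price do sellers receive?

Pre-tax equilibrium: P* = 497/3, Q* = 215/3.
Tax on buyers shifts demand to Qd = 403 − 2(P + 44) = 315 - 2P.
315 - 2P = -94 + P gives seller price Ps = 409/3; buyers pay Pb = 409/3 + 44 = 541/3.
New quantity: Q = 403 − 2(541/3) = 127/3.

Buyers pay 541/3, sellers receive 409/3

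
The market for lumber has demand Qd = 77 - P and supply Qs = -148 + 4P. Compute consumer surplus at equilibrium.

Consumer surplus = 512

Equilibrium: 77 - P = -148 + 4P gives P* = 45, Q* = 32.
Demand choke price (Qd = 0): P = 77.
CS = ½(77 − 45)(32) = 512.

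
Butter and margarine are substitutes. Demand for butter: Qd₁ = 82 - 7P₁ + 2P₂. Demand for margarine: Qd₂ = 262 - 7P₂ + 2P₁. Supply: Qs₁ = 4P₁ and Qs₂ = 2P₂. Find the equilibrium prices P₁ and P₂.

Market 1: 82 - 7P₁ + 2P₂ = 4P₁ → 11P₁ - 2P₂ = 82.
Market 2: 9P₂ - 2P₁ = 262.
Eliminating P₂: 9×(1) + 2×(2) gives 95P₁ = 1262, so P₁ = 1262/95.
Back-substitute into (2): P₂ = (262 + 2×1262/95) / 9 = 3046/95.

P₁ = 1262/95, P₂ = 3046/95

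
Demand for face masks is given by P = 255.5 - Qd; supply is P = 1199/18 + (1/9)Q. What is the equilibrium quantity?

Set the two price expressions equal: 255.5 - Q = 1199/18 + (1/9)Q.
1700/9 = (10/9)Q, so Q* = 170.
P* = 255.5 − (1)(170) = 85.5.

Q* = 170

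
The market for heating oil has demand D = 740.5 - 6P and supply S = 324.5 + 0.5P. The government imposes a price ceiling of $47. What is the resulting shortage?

Shortage = 110.5

Equilibrium price would be P* = 64, so the ceiling at 47 binds.
At P = 47: D = 740.5 − 6(47) = 458.5, S = 324.5 + 0.5(47) = 348.
Shortage = 458.5 − 348 = 110.5.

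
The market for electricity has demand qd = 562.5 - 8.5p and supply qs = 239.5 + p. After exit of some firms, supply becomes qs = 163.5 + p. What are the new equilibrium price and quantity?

Original equilibrium: p* = 34, q* = 273.5.
New equilibrium: 562.5 - 8.5p = 163.5 + p, so 399 = 9.5p and p' = 42; q' = 562.5 − 8.5(42) = 205.5.

p' = 42, q' = 205.5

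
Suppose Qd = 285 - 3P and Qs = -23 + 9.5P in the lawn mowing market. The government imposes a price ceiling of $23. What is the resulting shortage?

Shortage = 20.5

Equilibrium price would be P* = 24.64, so the ceiling at 23 binds.
At P = 23: Qd = 285 − 3(23) = 216, Qs = -23 + 9.5(23) = 195.5.
Shortage = 216 − 195.5 = 20.5.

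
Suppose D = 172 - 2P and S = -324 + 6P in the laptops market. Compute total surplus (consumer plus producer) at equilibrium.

Total surplus = 768

Equilibrium: 172 - 2P = -324 + 6P gives P* = 62, Q* = 48.
Demand choke price: P = 86; supply starts at P = 54.
CS = ½(86 − 62)(48) = 576; PS = ½(62 − 54)(48) = 192.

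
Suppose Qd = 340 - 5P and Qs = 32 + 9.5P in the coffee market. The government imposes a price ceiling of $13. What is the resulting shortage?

Equilibrium price would be P* = 616/29, so the ceiling at 13 binds.
At P = 13: Qd = 340 − 5(13) = 275, Qs = 32 + 9.5(13) = 155.5.
Shortage = 275 − 155.5 = 119.5.

Shortage = 119.5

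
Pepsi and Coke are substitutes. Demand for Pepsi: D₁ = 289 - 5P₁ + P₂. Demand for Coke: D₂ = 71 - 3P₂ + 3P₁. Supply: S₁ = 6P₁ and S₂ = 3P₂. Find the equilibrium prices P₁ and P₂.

Market 1: 289 - 5P₁ + P₂ = 6P₁ → 11P₁ - P₂ = 289.
Market 2: 6P₂ - 3P₁ = 71.
Eliminating P₂: 6×(1) + 1×(2) gives 63P₁ = 1805, so P₁ = 1805/63.
Back-substitute into (2): P₂ = (71 + 3×1805/63) / 6 = 1648/63.

P₁ = 1805/63, P₂ = 1648/63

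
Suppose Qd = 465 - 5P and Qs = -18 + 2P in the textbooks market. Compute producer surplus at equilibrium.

Equilibrium: 465 - 5P = -18 + 2P gives P* = 69, Q* = 120.
Supply starts at P = 9 (where Qs = 0).
PS = ½(69 − 9)(120) = 3600.

Producer surplus = 3600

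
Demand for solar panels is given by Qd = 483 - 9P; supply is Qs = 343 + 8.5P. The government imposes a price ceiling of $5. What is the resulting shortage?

Equilibrium price would be P* = 8, so the ceiling at 5 binds.
At P = 5: Qd = 483 − 9(5) = 438, Qs = 343 + 8.5(5) = 385.5.
Shortage = 438 − 385.5 = 52.5.

Shortage = 52.5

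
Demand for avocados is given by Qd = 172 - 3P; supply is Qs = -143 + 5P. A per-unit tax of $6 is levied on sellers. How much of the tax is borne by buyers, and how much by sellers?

Buyers bear $3.75, sellers bear $2.25

Pre-tax equilibrium: P* = 39.375, Q* = 53.875.
Tax on sellers shifts supply to Qs = -143 + 5(P − 6) = -173 + 5P.
172 - 3P = -173 + 5P gives buyer price Pb = 43.125; sellers receive Ps = 43.125 − 6 = 37.125.
New quantity: Q = 172 − 3(43.125) = 42.625.
Buyer burden = 43.125 − 39.375 = 3.75; seller burden = 39.375 − 37.125 = 2.25.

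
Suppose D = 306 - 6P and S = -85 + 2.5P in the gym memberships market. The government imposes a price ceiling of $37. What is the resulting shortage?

Shortage = 76.5

Equilibrium price would be P* = 46, so the ceiling at 37 binds.
At P = 37: D = 306 − 6(37) = 84, S = -85 + 2.5(37) = 7.5.
Shortage = 84 − 7.5 = 76.5.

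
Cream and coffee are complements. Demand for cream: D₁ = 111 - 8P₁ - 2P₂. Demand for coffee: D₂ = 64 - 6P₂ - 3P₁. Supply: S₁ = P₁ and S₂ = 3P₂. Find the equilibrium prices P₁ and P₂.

Market 1: 111 - 8P₁ - 2P₂ = P₁ → 9P₁ + 2P₂ = 111.
Market 2: 9P₂ + 3P₁ = 64.
Eliminating P₂: 9×(1) − 2×(2) gives 75P₁ = 871, so P₁ = 871/75.
Back-substitute into (2): P₂ = (64 − 3×871/75) / 9 = 3.24.

P₁ = 871/75, P₂ = 3.24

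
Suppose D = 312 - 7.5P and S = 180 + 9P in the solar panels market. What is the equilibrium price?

P* = 8

Set D = S: 312 - 7.5P = 180 + 9P.
132 = 16.5P, so P* = 8.
Q* = 312 − 7.5(8) = 252.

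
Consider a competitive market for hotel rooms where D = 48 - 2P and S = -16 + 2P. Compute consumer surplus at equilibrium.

Equilibrium: 48 - 2P = -16 + 2P gives P* = 16, Q* = 16.
Demand choke price (D = 0): P = 24.
CS = ½(24 − 16)(16) = 64.

Consumer surplus = 64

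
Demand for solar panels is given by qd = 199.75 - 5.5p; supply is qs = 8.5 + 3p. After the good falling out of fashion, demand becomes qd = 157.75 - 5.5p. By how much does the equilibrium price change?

Δp = -84/17

Original equilibrium: p* = 22.5, q* = 76.
New equilibrium: 157.75 - 5.5p = 8.5 + 3p, so 149.25 = 8.5p and p' = 597/34; q' = 157.75 − 5.5(597/34) = 1040/17.
Change in price: 597/34 − 22.5 = -84/17.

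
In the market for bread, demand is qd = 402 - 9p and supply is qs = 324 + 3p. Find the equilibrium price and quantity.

p* = 6.5, q* = 343.5

Set qd = qs: 402 - 9p = 324 + 3p.
78 = 12p, so p* = 6.5.
q* = 402 − 9(6.5) = 343.5.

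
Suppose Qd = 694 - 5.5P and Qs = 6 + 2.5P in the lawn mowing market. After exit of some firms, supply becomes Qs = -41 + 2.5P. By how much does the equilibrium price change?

ΔP = 5.875

Original equilibrium: P* = 86, Q* = 221.
New equilibrium: 694 - 5.5P = -41 + 2.5P, so 735 = 8P and P' = 91.875; Q' = 694 − 5.5(91.875) = 188.6875.
Change in price: 91.875 − 86 = 5.875.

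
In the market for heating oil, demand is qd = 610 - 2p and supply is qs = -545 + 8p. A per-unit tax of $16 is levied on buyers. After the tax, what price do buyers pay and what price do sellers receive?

Buyers pay $128.3, sellers receive $112.3

Pre-tax equilibrium: p* = 115.5, q* = 379.
Tax on buyers shifts demand to qd = 610 − 2(p + 16) = 578 - 2p.
578 - 2p = -545 + 8p gives seller price ps = 112.3; buyers pay pb = 112.3 + 16 = 128.3.
New quantity: q = 610 − 2(128.3) = 353.4.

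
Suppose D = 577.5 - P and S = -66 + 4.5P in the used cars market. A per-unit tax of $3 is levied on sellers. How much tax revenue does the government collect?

Tax revenue = 30231/22

Pre-tax equilibrium: P* = 117, Q* = 460.5.
Tax on sellers shifts supply to S = -66 + 4.5(P − 3) = -79.5 + 4.5P.
577.5 - P = -79.5 + 4.5P gives buyer price Pb = 1314/11; sellers receive Ps = 1314/11 − 3 = 1281/11.
New quantity: Q = 577.5 − 1(1314/11) = 10077/22.
Revenue = 3 × 10077/22 = 30231/22.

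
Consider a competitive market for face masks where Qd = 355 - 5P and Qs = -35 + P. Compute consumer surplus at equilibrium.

Consumer surplus = 90

Equilibrium: 355 - 5P = -35 + P gives P* = 65, Q* = 30.
Demand choke price (Qd = 0): P = 71.
CS = ½(71 − 65)(30) = 90.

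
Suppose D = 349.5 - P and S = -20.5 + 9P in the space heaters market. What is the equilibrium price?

Set D = S: 349.5 - P = -20.5 + 9P.
370 = 10P, so P* = 37.
Q* = 349.5 − 1(37) = 312.5.

P* = 37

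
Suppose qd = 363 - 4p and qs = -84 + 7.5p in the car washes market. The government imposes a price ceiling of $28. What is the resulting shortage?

Equilibrium price would be p* = 894/23, so the ceiling at 28 binds.
At p = 28: qd = 363 − 4(28) = 251, qs = -84 + 7.5(28) = 126.
Shortage = 251 − 126 = 125.

Shortage = 125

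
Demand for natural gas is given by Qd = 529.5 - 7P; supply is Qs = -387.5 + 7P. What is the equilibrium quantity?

Q* = 71

Set Qd = Qs: 529.5 - 7P = -387.5 + 7P.
917 = 14P, so P* = 65.5.
Q* = 529.5 − 7(65.5) = 71.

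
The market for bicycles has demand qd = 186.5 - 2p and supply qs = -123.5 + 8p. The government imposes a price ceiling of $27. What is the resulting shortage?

Equilibrium price would be p* = 31, so the ceiling at 27 binds.
At p = 27: qd = 186.5 − 2(27) = 132.5, qs = -123.5 + 8(27) = 92.5.
Shortage = 132.5 − 92.5 = 40.

Shortage = 40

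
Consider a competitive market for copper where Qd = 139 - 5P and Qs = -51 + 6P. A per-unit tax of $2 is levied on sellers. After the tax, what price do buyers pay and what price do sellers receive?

Buyers pay 202/11, sellers receive 180/11

Pre-tax equilibrium: P* = 190/11, Q* = 579/11.
Tax on sellers shifts supply to Qs = -51 + 6(P − 2) = -63 + 6P.
139 - 5P = -63 + 6P gives buyer price Pb = 202/11; sellers receive Ps = 202/11 − 2 = 180/11.
New quantity: Q = 139 − 5(202/11) = 519/11.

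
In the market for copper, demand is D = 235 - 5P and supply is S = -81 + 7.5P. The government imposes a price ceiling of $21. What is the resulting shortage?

Equilibrium price would be P* = 25.28, so the ceiling at 21 binds.
At P = 21: D = 235 − 5(21) = 130, S = -81 + 7.5(21) = 76.5.
Shortage = 130 − 76.5 = 53.5.

Shortage = 53.5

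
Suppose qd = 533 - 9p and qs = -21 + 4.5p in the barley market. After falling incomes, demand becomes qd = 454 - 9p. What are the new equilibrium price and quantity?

Original equilibrium: p* = 1108/27, q* = 491/3.
New equilibrium: 454 - 9p = -21 + 4.5p, so 475 = 13.5p and p' = 950/27; q' = 454 − 9(950/27) = 412/3.

p' = 950/27, q' = 412/3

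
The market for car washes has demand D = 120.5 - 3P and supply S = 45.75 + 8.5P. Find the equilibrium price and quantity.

P* = 6.5, Q* = 101

Set D = S: 120.5 - 3P = 45.75 + 8.5P.
74.75 = 11.5P, so P* = 6.5.
Q* = 120.5 − 3(6.5) = 101.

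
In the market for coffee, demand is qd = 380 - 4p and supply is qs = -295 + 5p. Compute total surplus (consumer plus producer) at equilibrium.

Equilibrium: 380 - 4p = -295 + 5p gives p* = 75, q* = 80.
Demand choke price: p = 95; supply starts at p = 59.
CS = ½(95 − 75)(80) = 800; PS = ½(75 − 59)(80) = 640.

Total surplus = 1440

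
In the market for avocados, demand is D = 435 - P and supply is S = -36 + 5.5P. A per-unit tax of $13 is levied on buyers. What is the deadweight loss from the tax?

Deadweight loss = 71.5

Pre-tax equilibrium: P* = 942/13, Q* = 4713/13.
Tax on buyers shifts demand to D = 435 − 1(P + 13) = 422 - P.
422 - P = -36 + 5.5P gives seller price Ps = 916/13; buyers pay Pb = 916/13 + 13 = 1085/13.
New quantity: Q = 435 − 1(1085/13) = 4570/13.
DWL = ½ × 13 × (4713/13 − 4570/13) = 71.5.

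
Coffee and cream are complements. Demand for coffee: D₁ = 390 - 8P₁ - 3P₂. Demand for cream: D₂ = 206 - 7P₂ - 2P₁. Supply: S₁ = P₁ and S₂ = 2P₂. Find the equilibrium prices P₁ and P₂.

P₁ = 38.56, P₂ = 14.32

Market 1: 390 - 8P₁ - 3P₂ = P₁ → 9P₁ + 3P₂ = 390.
Market 2: 9P₂ + 2P₁ = 206.
Eliminating P₂: 9×(1) − 3×(2) gives 75P₁ = 2892, so P₁ = 38.56.
Back-substitute into (2): P₂ = (206 − 2×38.56) / 9 = 14.32.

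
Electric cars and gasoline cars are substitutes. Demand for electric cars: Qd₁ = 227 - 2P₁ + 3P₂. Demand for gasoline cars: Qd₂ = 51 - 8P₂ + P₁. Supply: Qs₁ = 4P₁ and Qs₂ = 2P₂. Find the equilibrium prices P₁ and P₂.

Market 1: 227 - 2P₁ + 3P₂ = 4P₁ → 6P₁ - 3P₂ = 227.
Market 2: 10P₂ - P₁ = 51.
Eliminating P₂: 10×(1) + 3×(2) gives 57P₁ = 2423, so P₁ = 2423/57.
Back-substitute into (2): P₂ = (51 + 1×2423/57) / 10 = 533/57.

P₁ = 2423/57, P₂ = 533/57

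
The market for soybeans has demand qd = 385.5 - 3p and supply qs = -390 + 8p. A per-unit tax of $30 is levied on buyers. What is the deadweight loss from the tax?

Deadweight loss = 10800/11

Pre-tax equilibrium: p* = 70.5, q* = 174.
Tax on buyers shifts demand to qd = 385.5 − 3(p + 30) = 295.5 - 3p.
295.5 - 3p = -390 + 8p gives seller price ps = 1371/22; buyers pay pb = 1371/22 + 30 = 2031/22.
New quantity: q = 385.5 − 3(2031/22) = 1194/11.
DWL = ½ × 30 × (174 − 1194/11) = 10800/11.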